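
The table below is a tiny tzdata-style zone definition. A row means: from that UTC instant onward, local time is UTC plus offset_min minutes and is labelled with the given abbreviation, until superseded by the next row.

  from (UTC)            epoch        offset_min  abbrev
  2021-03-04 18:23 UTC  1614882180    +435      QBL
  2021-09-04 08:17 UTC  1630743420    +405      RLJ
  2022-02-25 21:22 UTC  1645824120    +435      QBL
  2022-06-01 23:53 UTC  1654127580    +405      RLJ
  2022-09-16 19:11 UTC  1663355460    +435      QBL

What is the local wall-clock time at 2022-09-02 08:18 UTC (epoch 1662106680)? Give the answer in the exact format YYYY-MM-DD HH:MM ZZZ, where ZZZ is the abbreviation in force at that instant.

Query: 2022-09-02 08:18 UTC
Rule 4/5 (RLJ, +06:45): 2022-06-01 23:53 UTC ≤ query < 2022-09-16 19:11 UTC
8·60 + 18 + 405 = 903 min
903 = 0·1440 + 903; 903 = 15·60 + 3 → 15:03, same day
→ 2022-09-02 15:03 RLJ

2022-09-02 15:03 RLJ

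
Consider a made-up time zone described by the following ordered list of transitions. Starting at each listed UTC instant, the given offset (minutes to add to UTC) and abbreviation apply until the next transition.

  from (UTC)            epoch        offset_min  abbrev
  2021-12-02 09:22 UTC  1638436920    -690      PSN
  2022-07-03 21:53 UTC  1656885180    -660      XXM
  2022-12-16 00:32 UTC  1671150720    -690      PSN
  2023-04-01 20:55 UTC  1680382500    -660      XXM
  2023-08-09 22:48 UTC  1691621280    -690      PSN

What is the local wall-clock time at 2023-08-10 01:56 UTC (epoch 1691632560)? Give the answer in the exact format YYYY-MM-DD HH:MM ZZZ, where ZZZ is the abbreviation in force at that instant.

2023-08-09 14:26 PSN

Query: 2023-08-10 01:56 UTC
Rule 5/5 (PSN, -11:30): 2023-08-09 22:48 UTC ≤ query < +∞
1·60 + 56 - 690 = -574 min
-574 = -1·1440 + 866; 866 = 14·60 + 26 → 14:26, 2023-08-10 - 1 day = 2023-08-09
→ 2023-08-09 14:26 PSN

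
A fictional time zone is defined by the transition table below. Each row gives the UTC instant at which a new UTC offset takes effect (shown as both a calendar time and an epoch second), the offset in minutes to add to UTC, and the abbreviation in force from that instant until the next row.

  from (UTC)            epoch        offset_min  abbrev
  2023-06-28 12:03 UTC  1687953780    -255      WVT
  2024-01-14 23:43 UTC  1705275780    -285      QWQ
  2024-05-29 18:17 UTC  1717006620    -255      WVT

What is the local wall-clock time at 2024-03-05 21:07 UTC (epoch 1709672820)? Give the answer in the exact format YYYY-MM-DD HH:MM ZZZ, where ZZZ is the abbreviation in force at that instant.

Query: 2024-03-05 21:07 UTC
Rule 2/3 (QWQ, -04:45): 2024-01-14 23:43 UTC ≤ query < 2024-05-29 18:17 UTC
21·60 + 7 - 285 = 982 min
982 = 0·1440 + 982; 982 = 16·60 + 22 → 16:22, same day
→ 2024-03-05 16:22 QWQ

2024-03-05 16:22 QWQ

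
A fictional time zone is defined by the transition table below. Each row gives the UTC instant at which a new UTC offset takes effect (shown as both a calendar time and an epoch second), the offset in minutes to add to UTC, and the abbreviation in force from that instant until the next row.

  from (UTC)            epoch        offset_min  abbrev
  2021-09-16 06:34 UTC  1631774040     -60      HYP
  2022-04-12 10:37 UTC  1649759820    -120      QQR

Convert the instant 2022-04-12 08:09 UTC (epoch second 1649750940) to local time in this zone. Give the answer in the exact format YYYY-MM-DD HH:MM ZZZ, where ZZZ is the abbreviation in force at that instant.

2022-04-12 07:09 HYP

Query: 2022-04-12 08:09 UTC
Rule 1/2 (HYP, -01:00): 2021-09-16 06:34 UTC ≤ query < 2022-04-12 10:37 UTC
8·60 + 9 - 60 = 429 min
429 = 0·1440 + 429; 429 = 7·60 + 9 → 07:09, same day
→ 2022-04-12 07:09 HYP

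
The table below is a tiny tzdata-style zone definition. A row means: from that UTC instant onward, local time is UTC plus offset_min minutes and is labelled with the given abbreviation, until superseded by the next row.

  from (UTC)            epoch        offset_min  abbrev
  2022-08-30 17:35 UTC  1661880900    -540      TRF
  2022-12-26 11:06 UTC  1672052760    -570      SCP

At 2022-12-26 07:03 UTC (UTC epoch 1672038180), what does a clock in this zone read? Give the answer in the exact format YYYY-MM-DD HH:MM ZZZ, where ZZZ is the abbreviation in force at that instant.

2022-12-25 22:03 TRF

Query: 2022-12-26 07:03 UTC
Rule 1/2 (TRF, -09:00): 2022-08-30 17:35 UTC ≤ query < 2022-12-26 11:06 UTC
7·60 + 3 - 540 = -117 min
-117 = -1·1440 + 1323; 1323 = 22·60 + 3 → 22:03, 2022-12-26 - 1 day = 2022-12-25
→ 2022-12-25 22:03 TRF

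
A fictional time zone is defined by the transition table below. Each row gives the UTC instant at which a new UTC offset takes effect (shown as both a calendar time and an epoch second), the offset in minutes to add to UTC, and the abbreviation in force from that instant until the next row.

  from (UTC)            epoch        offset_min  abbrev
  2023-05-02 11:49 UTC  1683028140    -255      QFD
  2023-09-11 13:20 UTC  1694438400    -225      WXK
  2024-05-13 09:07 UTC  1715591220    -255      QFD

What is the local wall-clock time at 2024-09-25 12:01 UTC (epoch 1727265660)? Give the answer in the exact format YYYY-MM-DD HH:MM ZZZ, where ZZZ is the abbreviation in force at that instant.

2024-09-25 07:46 QFD

Query: 2024-09-25 12:01 UTC
Rule 3/3 (QFD, -04:15): 2024-05-13 09:07 UTC ≤ query < +∞
12·60 + 1 - 255 = 466 min
466 = 0·1440 + 466; 466 = 7·60 + 46 → 07:46, same day
→ 2024-09-25 07:46 QFD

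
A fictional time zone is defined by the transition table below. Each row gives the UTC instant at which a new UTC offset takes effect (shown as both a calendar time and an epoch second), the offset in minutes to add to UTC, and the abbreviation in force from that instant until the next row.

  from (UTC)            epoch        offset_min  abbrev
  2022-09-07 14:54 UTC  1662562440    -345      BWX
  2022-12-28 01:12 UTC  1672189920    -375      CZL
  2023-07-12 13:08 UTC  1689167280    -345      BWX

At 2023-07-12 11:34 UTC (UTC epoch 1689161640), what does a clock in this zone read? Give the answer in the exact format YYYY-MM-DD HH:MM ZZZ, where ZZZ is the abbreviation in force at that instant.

Query: 2023-07-12 11:34 UTC
Rule 2/3 (CZL, -06:15): 2022-12-28 01:12 UTC ≤ query < 2023-07-12 13:08 UTC
11·60 + 34 - 375 = 319 min
319 = 0·1440 + 319; 319 = 5·60 + 19 → 05:19, same day
→ 2023-07-12 05:19 CZL

2023-07-12 05:19 CZL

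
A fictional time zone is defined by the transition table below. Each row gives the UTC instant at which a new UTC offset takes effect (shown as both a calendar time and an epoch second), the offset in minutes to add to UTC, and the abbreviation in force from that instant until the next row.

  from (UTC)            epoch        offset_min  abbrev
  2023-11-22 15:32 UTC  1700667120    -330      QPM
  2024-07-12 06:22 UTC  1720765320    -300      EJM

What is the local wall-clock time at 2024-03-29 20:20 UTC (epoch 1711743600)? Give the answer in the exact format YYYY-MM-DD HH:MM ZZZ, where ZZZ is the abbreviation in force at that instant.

Query: 2024-03-29 20:20 UTC
Rule 1/2 (QPM, -05:30): 2023-11-22 15:32 UTC ≤ query < 2024-07-12 06:22 UTC
20·60 + 20 - 330 = 890 min
890 = 0·1440 + 890; 890 = 14·60 + 50 → 14:50, same day
→ 2024-03-29 14:50 QPM

2024-03-29 14:50 QPM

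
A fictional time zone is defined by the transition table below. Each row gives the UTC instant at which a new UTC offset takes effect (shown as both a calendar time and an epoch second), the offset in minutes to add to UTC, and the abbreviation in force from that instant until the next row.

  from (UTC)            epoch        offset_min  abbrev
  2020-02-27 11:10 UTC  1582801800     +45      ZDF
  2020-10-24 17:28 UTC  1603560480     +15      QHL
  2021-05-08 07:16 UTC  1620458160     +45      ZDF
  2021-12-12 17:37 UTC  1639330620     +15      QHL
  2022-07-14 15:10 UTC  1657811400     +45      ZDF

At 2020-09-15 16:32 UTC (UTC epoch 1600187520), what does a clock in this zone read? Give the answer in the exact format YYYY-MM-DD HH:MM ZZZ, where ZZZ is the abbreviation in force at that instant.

2020-09-15 17:17 ZDF

Query: 2020-09-15 16:32 UTC
Rule 1/5 (ZDF, +00:45): 2020-02-27 11:10 UTC ≤ query < 2020-10-24 17:28 UTC
16·60 + 32 + 45 = 1037 min
1037 = 0·1440 + 1037; 1037 = 17·60 + 17 → 17:17, same day
→ 2020-09-15 17:17 ZDF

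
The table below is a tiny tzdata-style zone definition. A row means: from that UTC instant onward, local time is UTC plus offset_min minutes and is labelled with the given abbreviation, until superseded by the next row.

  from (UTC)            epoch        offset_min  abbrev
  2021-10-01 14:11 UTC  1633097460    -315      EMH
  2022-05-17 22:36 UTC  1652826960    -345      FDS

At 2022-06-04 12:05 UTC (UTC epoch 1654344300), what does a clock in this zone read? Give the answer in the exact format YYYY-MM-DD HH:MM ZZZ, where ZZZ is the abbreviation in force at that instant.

Query: 2022-06-04 12:05 UTC
Rule 2/2 (FDS, -05:45): 2022-05-17 22:36 UTC ≤ query < +∞
12·60 + 5 - 345 = 380 min
380 = 0·1440 + 380; 380 = 6·60 + 20 → 06:20, same day
→ 2022-06-04 06:20 FDS

2022-06-04 06:20 FDS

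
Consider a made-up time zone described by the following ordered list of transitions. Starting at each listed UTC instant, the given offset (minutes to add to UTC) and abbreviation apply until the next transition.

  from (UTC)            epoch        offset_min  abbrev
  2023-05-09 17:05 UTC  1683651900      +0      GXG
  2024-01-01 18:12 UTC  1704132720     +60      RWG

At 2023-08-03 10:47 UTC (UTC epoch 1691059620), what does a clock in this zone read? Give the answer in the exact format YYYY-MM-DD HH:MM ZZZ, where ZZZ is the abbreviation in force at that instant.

2023-08-03 10:47 GXG

Query: 2023-08-03 10:47 UTC
Rule 1/2 (GXG, +00:00): 2023-05-09 17:05 UTC ≤ query < 2024-01-01 18:12 UTC
10·60 + 47 + 0 = 647 min
647 = 0·1440 + 647; 647 = 10·60 + 47 → 10:47, same day
→ 2023-08-03 10:47 GXG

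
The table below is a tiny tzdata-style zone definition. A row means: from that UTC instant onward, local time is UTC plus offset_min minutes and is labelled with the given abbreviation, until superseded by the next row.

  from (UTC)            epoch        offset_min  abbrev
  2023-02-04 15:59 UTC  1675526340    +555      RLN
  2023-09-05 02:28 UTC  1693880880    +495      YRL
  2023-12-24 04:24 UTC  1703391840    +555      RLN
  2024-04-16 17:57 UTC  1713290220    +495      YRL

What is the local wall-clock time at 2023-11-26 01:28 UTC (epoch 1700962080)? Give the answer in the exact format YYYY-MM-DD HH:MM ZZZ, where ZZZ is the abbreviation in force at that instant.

Query: 2023-11-26 01:28 UTC
Rule 2/4 (YRL, +08:15): 2023-09-05 02:28 UTC ≤ query < 2023-12-24 04:24 UTC
1·60 + 28 + 495 = 583 min
583 = 0·1440 + 583; 583 = 9·60 + 43 → 09:43, same day
→ 2023-11-26 09:43 YRL

2023-11-26 09:43 YRL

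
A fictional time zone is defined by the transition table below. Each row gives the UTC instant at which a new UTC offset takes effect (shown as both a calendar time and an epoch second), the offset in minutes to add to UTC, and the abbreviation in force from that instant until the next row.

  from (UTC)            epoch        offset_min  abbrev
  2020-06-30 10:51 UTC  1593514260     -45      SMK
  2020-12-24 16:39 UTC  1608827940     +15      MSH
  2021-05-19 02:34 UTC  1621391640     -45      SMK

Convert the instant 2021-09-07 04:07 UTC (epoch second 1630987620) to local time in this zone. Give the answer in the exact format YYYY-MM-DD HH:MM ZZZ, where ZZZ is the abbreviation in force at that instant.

Query: 2021-09-07 04:07 UTC
Rule 3/3 (SMK, -00:45): 2021-05-19 02:34 UTC ≤ query < +∞
4·60 + 7 - 45 = 202 min
202 = 0·1440 + 202; 202 = 3·60 + 22 → 03:22, same day
→ 2021-09-07 03:22 SMK

2021-09-07 03:22 SMK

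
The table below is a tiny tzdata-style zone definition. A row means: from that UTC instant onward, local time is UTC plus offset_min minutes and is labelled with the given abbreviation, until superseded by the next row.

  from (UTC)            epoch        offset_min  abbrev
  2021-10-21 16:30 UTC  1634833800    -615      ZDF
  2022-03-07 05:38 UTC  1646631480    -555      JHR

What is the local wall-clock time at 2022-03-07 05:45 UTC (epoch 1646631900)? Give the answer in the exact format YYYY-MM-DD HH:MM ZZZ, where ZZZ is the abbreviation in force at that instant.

2022-03-06 20:30 JHR

Query: 2022-03-07 05:45 UTC
Rule 2/2 (JHR, -09:15): 2022-03-07 05:38 UTC ≤ query < +∞
5·60 + 45 - 555 = -210 min
-210 = -1·1440 + 1230; 1230 = 20·60 + 30 → 20:30, 2022-03-07 - 1 day = 2022-03-06
→ 2022-03-06 20:30 JHR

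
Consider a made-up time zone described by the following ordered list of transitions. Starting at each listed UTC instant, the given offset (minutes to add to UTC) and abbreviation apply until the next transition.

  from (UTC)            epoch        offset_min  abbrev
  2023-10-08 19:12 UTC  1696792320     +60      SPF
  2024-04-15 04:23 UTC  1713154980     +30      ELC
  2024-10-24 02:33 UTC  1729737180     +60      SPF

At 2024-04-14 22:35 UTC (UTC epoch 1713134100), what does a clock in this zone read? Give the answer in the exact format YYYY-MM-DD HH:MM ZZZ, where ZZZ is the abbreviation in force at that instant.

2024-04-14 23:35 SPF

Query: 2024-04-14 22:35 UTC
Rule 1/3 (SPF, +01:00): 2023-10-08 19:12 UTC ≤ query < 2024-04-15 04:23 UTC
22·60 + 35 + 60 = 1415 min
1415 = 0·1440 + 1415; 1415 = 23·60 + 35 → 23:35, same day
→ 2024-04-14 23:35 SPF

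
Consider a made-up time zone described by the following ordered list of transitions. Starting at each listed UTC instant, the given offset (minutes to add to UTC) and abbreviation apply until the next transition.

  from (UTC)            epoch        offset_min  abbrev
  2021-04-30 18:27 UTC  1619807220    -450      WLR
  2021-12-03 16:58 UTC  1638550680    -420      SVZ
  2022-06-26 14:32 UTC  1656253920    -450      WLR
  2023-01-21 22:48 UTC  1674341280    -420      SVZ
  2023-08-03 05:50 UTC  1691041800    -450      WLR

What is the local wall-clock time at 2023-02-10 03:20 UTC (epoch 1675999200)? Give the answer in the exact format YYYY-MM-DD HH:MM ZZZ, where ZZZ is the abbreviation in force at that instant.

Query: 2023-02-10 03:20 UTC
Rule 4/5 (SVZ, -07:00): 2023-01-21 22:48 UTC ≤ query < 2023-08-03 05:50 UTC
3·60 + 20 - 420 = -220 min
-220 = -1·1440 + 1220; 1220 = 20·60 + 20 → 20:20, 2023-02-10 - 1 day = 2023-02-09
→ 2023-02-09 20:20 SVZ

2023-02-09 20:20 SVZ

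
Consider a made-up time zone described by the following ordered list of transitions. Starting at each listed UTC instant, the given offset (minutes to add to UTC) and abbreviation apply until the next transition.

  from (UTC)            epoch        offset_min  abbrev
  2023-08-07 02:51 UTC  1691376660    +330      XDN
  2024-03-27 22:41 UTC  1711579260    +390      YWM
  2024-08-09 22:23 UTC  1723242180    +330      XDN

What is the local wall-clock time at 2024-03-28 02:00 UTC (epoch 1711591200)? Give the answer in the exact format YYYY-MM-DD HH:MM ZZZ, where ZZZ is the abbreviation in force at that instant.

Query: 2024-03-28 02:00 UTC
Rule 2/3 (YWM, +06:30): 2024-03-27 22:41 UTC ≤ query < 2024-08-09 22:23 UTC
2·60 + 0 + 390 = 510 min
510 = 0·1440 + 510; 510 = 8·60 + 30 → 08:30, same day
→ 2024-03-28 08:30 YWM

2024-03-28 08:30 YWM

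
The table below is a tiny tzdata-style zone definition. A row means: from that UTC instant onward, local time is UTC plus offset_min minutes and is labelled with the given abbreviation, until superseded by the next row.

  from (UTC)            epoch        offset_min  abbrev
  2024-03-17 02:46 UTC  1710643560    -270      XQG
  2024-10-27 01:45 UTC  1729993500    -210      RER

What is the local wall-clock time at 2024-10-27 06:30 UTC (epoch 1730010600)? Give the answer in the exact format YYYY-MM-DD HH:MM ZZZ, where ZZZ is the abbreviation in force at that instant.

2024-10-27 03:00 RER

Query: 2024-10-27 06:30 UTC
Rule 2/2 (RER, -03:30): 2024-10-27 01:45 UTC ≤ query < +∞
6·60 + 30 - 210 = 180 min
180 = 0·1440 + 180; 180 = 3·60 + 0 → 03:00, same day
→ 2024-10-27 03:00 RER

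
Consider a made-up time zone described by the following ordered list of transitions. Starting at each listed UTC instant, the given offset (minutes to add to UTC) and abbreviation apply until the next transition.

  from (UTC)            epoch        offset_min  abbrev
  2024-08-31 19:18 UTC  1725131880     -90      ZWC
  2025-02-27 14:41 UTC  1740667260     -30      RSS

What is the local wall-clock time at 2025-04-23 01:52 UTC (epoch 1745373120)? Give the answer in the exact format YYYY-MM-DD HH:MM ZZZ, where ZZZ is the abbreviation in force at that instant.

Query: 2025-04-23 01:52 UTC
Rule 2/2 (RSS, -00:30): 2025-02-27 14:41 UTC ≤ query < +∞
1·60 + 52 - 30 = 82 min
82 = 0·1440 + 82; 82 = 1·60 + 22 → 01:22, same day
→ 2025-04-23 01:22 RSS

2025-04-23 01:22 RSS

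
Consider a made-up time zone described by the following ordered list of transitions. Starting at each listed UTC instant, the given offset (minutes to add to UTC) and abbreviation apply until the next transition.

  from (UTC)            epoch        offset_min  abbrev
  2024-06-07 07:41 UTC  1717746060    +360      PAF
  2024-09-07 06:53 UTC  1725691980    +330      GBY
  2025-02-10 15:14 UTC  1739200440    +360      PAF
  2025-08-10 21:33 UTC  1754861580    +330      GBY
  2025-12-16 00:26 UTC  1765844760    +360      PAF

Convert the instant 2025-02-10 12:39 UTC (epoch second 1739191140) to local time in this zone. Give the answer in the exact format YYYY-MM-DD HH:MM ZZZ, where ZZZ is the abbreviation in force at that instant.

2025-02-10 18:09 GBY

Query: 2025-02-10 12:39 UTC
Rule 2/5 (GBY, +05:30): 2024-09-07 06:53 UTC ≤ query < 2025-02-10 15:14 UTC
12·60 + 39 + 330 = 1089 min
1089 = 0·1440 + 1089; 1089 = 18·60 + 9 → 18:09, same day
→ 2025-02-10 18:09 GBY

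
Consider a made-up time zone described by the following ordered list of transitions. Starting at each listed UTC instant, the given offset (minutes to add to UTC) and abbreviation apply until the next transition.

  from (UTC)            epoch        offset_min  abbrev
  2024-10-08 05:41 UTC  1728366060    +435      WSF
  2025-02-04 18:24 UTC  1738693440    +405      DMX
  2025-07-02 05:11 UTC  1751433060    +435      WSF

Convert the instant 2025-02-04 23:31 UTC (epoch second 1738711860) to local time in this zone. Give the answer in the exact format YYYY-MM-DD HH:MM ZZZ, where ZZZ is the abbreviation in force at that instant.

2025-02-05 06:16 DMX

Query: 2025-02-04 23:31 UTC
Rule 2/3 (DMX, +06:45): 2025-02-04 18:24 UTC ≤ query < 2025-07-02 05:11 UTC
23·60 + 31 + 405 = 1816 min
1816 = 1·1440 + 376; 376 = 6·60 + 16 → 06:16, 2025-02-04 + 1 day = 2025-02-05
→ 2025-02-05 06:16 DMX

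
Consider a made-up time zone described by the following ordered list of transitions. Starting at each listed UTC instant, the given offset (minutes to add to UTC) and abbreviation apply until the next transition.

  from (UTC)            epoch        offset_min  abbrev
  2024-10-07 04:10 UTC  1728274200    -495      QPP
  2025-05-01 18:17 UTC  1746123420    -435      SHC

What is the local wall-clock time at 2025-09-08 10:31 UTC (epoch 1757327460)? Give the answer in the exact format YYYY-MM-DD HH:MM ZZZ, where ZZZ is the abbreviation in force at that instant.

Query: 2025-09-08 10:31 UTC
Rule 2/2 (SHC, -07:15): 2025-05-01 18:17 UTC ≤ query < +∞
10·60 + 31 - 435 = 196 min
196 = 0·1440 + 196; 196 = 3·60 + 16 → 03:16, same day
→ 2025-09-08 03:16 SHC

2025-09-08 03:16 SHC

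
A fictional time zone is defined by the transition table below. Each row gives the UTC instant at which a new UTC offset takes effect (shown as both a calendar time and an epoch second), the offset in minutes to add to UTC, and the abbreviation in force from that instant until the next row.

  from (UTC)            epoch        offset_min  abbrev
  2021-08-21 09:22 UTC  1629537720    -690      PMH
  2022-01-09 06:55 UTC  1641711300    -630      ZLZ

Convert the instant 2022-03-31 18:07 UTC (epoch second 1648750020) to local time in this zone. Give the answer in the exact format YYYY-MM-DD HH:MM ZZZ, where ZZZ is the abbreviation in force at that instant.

2022-03-31 07:37 ZLZ

Query: 2022-03-31 18:07 UTC
Rule 2/2 (ZLZ, -10:30): 2022-01-09 06:55 UTC ≤ query < +∞
18·60 + 7 - 630 = 457 min
457 = 0·1440 + 457; 457 = 7·60 + 37 → 07:37, same day
→ 2022-03-31 07:37 ZLZ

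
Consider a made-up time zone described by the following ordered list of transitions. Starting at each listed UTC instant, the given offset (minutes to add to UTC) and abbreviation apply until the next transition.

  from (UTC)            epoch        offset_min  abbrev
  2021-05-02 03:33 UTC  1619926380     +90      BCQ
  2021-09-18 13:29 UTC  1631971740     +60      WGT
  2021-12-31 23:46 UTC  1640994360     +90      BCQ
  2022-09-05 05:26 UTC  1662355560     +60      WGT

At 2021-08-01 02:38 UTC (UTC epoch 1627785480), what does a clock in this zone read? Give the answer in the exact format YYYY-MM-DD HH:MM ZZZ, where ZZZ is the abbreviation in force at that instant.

Query: 2021-08-01 02:38 UTC
Rule 1/4 (BCQ, +01:30): 2021-05-02 03:33 UTC ≤ query < 2021-09-18 13:29 UTC
2·60 + 38 + 90 = 248 min
248 = 0·1440 + 248; 248 = 4·60 + 8 → 04:08, same day
→ 2021-08-01 04:08 BCQ

2021-08-01 04:08 BCQ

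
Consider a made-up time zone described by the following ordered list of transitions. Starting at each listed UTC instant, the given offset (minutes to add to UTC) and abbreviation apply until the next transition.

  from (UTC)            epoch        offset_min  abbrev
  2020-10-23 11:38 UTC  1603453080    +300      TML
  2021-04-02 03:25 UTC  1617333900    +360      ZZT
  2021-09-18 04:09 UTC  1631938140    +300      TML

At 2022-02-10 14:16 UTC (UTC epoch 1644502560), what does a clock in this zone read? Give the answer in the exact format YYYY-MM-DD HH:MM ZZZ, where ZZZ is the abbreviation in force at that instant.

2022-02-10 19:16 TML

Query: 2022-02-10 14:16 UTC
Rule 3/3 (TML, +05:00): 2021-09-18 04:09 UTC ≤ query < +∞
14·60 + 16 + 300 = 1156 min
1156 = 0·1440 + 1156; 1156 = 19·60 + 16 → 19:16, same day
→ 2022-02-10 19:16 TML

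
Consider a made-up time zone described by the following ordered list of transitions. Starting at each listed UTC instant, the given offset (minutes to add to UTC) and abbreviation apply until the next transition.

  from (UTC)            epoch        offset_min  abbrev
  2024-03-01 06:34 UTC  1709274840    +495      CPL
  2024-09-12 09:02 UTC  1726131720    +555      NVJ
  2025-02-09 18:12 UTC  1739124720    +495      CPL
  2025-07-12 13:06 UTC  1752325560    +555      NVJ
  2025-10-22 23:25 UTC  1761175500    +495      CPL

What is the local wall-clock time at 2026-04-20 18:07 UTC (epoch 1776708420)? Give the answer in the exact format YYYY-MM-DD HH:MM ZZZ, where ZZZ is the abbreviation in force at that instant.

Query: 2026-04-20 18:07 UTC
Rule 5/5 (CPL, +08:15): 2025-10-22 23:25 UTC ≤ query < +∞
18·60 + 7 + 495 = 1582 min
1582 = 1·1440 + 142; 142 = 2·60 + 22 → 02:22, 2026-04-20 + 1 day = 2026-04-21
→ 2026-04-21 02:22 CPL

2026-04-21 02:22 CPL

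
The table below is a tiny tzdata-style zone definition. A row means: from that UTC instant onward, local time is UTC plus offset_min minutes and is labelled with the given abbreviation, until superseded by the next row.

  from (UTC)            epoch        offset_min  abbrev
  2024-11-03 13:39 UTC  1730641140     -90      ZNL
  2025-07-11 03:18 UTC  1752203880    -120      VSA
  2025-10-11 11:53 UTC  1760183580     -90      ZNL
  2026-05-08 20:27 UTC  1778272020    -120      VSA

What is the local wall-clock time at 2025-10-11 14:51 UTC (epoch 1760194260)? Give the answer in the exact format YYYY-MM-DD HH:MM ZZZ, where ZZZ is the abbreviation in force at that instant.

2025-10-11 13:21 ZNL

Query: 2025-10-11 14:51 UTC
Rule 3/4 (ZNL, -01:30): 2025-10-11 11:53 UTC ≤ query < 2026-05-08 20:27 UTC
14·60 + 51 - 90 = 801 min
801 = 0·1440 + 801; 801 = 13·60 + 21 → 13:21, same day
→ 2025-10-11 13:21 ZNL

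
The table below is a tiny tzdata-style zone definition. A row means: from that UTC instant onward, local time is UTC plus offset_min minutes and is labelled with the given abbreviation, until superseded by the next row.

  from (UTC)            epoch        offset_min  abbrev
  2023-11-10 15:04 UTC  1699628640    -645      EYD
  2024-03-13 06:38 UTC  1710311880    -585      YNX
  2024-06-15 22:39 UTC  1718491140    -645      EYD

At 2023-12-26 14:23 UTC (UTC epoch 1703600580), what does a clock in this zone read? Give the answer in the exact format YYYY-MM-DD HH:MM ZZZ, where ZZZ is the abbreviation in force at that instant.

Query: 2023-12-26 14:23 UTC
Rule 1/3 (EYD, -10:45): 2023-11-10 15:04 UTC ≤ query < 2024-03-13 06:38 UTC
14·60 + 23 - 645 = 218 min
218 = 0·1440 + 218; 218 = 3·60 + 38 → 03:38, same day
→ 2023-12-26 03:38 EYD

2023-12-26 03:38 EYD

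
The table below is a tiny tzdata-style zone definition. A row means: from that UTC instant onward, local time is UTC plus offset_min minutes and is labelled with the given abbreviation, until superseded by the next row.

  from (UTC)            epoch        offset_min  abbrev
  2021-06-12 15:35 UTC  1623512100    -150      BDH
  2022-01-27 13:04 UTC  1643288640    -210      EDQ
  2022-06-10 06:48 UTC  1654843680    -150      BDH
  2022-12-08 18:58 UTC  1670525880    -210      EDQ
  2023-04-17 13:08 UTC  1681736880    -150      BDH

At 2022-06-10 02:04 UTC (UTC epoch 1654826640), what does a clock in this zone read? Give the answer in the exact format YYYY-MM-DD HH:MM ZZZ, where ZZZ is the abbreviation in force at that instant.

2022-06-09 22:34 EDQ

Query: 2022-06-10 02:04 UTC
Rule 2/5 (EDQ, -03:30): 2022-01-27 13:04 UTC ≤ query < 2022-06-10 06:48 UTC
2·60 + 4 - 210 = -86 min
-86 = -1·1440 + 1354; 1354 = 22·60 + 34 → 22:34, 2022-06-10 - 1 day = 2022-06-09
→ 2022-06-09 22:34 EDQ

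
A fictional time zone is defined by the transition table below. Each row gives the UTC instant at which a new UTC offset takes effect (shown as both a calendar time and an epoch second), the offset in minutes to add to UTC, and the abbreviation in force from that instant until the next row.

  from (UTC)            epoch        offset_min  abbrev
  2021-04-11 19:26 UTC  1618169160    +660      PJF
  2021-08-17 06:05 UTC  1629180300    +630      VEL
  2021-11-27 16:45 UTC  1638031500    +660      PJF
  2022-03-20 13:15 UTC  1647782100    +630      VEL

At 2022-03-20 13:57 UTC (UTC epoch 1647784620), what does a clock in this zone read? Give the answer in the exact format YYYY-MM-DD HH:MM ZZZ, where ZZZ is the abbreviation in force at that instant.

2022-03-21 00:27 VEL

Query: 2022-03-20 13:57 UTC
Rule 4/4 (VEL, +10:30): 2022-03-20 13:15 UTC ≤ query < +∞
13·60 + 57 + 630 = 1467 min
1467 = 1·1440 + 27; 27 = 0·60 + 27 → 00:27, 2022-03-20 + 1 day = 2022-03-21
→ 2022-03-21 00:27 VEL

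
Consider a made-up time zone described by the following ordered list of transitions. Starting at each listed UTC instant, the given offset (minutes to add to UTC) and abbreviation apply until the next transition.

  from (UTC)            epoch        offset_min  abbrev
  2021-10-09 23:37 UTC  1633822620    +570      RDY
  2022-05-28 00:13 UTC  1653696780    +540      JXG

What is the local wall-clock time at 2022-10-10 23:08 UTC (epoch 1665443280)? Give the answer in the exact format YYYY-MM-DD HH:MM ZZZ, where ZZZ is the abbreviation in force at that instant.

2022-10-11 08:08 JXG

Query: 2022-10-10 23:08 UTC
Rule 2/2 (JXG, +09:00): 2022-05-28 00:13 UTC ≤ query < +∞
23·60 + 8 + 540 = 1928 min
1928 = 1·1440 + 488; 488 = 8·60 + 8 → 08:08, 2022-10-10 + 1 day = 2022-10-11
→ 2022-10-11 08:08 JXG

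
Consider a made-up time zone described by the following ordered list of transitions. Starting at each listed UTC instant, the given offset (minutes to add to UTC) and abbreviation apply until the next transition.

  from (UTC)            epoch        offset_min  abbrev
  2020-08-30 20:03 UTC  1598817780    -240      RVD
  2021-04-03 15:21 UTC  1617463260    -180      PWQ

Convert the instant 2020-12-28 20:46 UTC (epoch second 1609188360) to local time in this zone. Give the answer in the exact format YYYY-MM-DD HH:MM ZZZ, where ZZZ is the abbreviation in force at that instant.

2020-12-28 16:46 RVD

Query: 2020-12-28 20:46 UTC
Rule 1/2 (RVD, -04:00): 2020-08-30 20:03 UTC ≤ query < 2021-04-03 15:21 UTC
20·60 + 46 - 240 = 1006 min
1006 = 0·1440 + 1006; 1006 = 16·60 + 46 → 16:46, same day
→ 2020-12-28 16:46 RVD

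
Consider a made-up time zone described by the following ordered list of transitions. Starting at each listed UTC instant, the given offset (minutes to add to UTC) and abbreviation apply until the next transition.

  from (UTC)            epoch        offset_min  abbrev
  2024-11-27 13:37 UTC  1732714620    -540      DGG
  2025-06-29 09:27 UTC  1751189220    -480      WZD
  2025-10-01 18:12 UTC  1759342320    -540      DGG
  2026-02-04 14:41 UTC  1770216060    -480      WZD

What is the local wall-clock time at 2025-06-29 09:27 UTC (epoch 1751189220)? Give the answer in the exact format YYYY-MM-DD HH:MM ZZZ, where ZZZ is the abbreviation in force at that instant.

Query: 2025-06-29 09:27 UTC
Rule 2/4 (WZD, -08:00): 2025-06-29 09:27 UTC ≤ query < 2025-10-01 18:12 UTC
9·60 + 27 - 480 = 87 min
87 = 0·1440 + 87; 87 = 1·60 + 27 → 01:27, same day
→ 2025-06-29 01:27 WZD

2025-06-29 01:27 WZD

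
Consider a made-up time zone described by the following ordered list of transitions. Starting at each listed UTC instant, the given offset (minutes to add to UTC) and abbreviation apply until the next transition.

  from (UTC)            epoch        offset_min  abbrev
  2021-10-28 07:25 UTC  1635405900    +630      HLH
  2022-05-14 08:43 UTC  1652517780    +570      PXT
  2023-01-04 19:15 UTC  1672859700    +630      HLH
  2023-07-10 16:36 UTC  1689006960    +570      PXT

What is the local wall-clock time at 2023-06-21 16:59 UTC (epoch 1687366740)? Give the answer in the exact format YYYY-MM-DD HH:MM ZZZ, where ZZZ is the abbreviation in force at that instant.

Query: 2023-06-21 16:59 UTC
Rule 3/4 (HLH, +10:30): 2023-01-04 19:15 UTC ≤ query < 2023-07-10 16:36 UTC
16·60 + 59 + 630 = 1649 min
1649 = 1·1440 + 209; 209 = 3·60 + 29 → 03:29, 2023-06-21 + 1 day = 2023-06-22
→ 2023-06-22 03:29 HLH

2023-06-22 03:29 HLH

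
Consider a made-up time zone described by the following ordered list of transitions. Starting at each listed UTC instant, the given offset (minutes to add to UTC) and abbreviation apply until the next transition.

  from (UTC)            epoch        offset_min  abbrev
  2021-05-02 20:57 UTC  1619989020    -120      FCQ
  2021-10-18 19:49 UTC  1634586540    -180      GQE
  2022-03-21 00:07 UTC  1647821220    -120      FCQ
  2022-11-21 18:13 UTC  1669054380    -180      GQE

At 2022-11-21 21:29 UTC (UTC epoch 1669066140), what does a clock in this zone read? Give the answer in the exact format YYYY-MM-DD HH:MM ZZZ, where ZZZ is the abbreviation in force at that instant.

Query: 2022-11-21 21:29 UTC
Rule 4/4 (GQE, -03:00): 2022-11-21 18:13 UTC ≤ query < +∞
21·60 + 29 - 180 = 1109 min
1109 = 0·1440 + 1109; 1109 = 18·60 + 29 → 18:29, same day
→ 2022-11-21 18:29 GQE

2022-11-21 18:29 GQE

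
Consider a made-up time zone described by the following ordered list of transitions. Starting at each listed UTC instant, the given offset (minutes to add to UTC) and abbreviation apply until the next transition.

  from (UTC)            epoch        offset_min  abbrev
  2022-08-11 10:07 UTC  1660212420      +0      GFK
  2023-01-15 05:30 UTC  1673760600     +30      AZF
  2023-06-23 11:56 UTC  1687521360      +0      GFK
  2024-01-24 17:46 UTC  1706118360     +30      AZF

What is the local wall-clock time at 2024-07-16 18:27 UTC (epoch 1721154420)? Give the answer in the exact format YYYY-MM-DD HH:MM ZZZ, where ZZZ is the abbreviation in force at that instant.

Query: 2024-07-16 18:27 UTC
Rule 4/4 (AZF, +00:30): 2024-01-24 17:46 UTC ≤ query < +∞
18·60 + 27 + 30 = 1137 min
1137 = 0·1440 + 1137; 1137 = 18·60 + 57 → 18:57, same day
→ 2024-07-16 18:57 AZF

2024-07-16 18:57 AZF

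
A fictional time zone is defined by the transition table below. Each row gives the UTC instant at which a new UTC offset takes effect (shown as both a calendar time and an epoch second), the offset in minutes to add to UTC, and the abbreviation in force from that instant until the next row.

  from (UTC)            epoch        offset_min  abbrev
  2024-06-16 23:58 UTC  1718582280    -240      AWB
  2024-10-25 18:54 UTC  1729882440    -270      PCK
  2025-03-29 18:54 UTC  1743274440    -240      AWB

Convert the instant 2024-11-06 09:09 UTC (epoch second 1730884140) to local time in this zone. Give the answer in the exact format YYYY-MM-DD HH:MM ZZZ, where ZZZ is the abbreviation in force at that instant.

2024-11-06 04:39 PCK

Query: 2024-11-06 09:09 UTC
Rule 2/3 (PCK, -04:30): 2024-10-25 18:54 UTC ≤ query < 2025-03-29 18:54 UTC
9·60 + 9 - 270 = 279 min
279 = 0·1440 + 279; 279 = 4·60 + 39 → 04:39, same day
→ 2024-11-06 04:39 PCK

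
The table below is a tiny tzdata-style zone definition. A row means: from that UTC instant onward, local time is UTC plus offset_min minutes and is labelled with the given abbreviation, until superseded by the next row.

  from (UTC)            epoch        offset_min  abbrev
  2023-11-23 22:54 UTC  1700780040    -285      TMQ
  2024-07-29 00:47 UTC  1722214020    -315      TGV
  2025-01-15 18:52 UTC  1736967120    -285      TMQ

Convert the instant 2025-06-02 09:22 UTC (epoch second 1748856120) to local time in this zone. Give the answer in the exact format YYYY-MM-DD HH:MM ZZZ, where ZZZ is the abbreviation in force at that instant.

Query: 2025-06-02 09:22 UTC
Rule 3/3 (TMQ, -04:45): 2025-01-15 18:52 UTC ≤ query < +∞
9·60 + 22 - 285 = 277 min
277 = 0·1440 + 277; 277 = 4·60 + 37 → 04:37, same day
→ 2025-06-02 04:37 TMQ

2025-06-02 04:37 TMQ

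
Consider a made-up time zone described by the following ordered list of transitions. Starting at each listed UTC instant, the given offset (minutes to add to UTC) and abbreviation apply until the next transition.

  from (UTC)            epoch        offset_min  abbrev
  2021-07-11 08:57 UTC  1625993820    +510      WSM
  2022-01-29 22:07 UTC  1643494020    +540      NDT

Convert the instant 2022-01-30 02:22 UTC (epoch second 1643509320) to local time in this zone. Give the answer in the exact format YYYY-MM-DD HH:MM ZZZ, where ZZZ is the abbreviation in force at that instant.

2022-01-30 11:22 NDT

Query: 2022-01-30 02:22 UTC
Rule 2/2 (NDT, +09:00): 2022-01-29 22:07 UTC ≤ query < +∞
2·60 + 22 + 540 = 682 min
682 = 0·1440 + 682; 682 = 11·60 + 22 → 11:22, same day
→ 2022-01-30 11:22 NDT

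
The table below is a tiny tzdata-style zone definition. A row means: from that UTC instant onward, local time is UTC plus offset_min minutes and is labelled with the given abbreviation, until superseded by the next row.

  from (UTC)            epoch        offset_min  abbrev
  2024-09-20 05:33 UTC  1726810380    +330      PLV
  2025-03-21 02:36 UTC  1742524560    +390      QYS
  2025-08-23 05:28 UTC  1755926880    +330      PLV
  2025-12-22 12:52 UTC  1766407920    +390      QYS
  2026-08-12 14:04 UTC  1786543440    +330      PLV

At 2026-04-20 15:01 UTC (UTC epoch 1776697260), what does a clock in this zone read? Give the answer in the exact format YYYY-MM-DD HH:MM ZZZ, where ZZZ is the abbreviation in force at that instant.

Query: 2026-04-20 15:01 UTC
Rule 4/5 (QYS, +06:30): 2025-12-22 12:52 UTC ≤ query < 2026-08-12 14:04 UTC
15·60 + 1 + 390 = 1291 min
1291 = 0·1440 + 1291; 1291 = 21·60 + 31 → 21:31, same day
→ 2026-04-20 21:31 QYS

2026-04-20 21:31 QYS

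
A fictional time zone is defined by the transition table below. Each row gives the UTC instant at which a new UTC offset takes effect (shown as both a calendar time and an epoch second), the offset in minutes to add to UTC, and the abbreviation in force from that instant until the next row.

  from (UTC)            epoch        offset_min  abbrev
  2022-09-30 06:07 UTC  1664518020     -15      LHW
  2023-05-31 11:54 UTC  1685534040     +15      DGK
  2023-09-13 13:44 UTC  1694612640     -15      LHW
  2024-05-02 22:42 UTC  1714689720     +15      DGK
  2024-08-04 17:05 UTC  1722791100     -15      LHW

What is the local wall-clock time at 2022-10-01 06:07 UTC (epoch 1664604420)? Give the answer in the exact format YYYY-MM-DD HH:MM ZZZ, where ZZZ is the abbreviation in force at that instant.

Query: 2022-10-01 06:07 UTC
Rule 1/5 (LHW, -00:15): 2022-09-30 06:07 UTC ≤ query < 2023-05-31 11:54 UTC
6·60 + 7 - 15 = 352 min
352 = 0·1440 + 352; 352 = 5·60 + 52 → 05:52, same day
→ 2022-10-01 05:52 LHW

2022-10-01 05:52 LHW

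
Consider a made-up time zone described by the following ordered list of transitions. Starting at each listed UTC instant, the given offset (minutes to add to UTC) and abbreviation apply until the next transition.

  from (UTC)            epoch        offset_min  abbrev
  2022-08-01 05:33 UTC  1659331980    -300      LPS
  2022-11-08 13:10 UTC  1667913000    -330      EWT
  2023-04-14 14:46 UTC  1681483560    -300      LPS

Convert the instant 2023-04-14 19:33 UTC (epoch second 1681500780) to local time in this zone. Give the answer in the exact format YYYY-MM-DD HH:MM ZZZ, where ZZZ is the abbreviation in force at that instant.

Query: 2023-04-14 19:33 UTC
Rule 3/3 (LPS, -05:00): 2023-04-14 14:46 UTC ≤ query < +∞
19·60 + 33 - 300 = 873 min
873 = 0·1440 + 873; 873 = 14·60 + 33 → 14:33, same day
→ 2023-04-14 14:33 LPS

2023-04-14 14:33 LPS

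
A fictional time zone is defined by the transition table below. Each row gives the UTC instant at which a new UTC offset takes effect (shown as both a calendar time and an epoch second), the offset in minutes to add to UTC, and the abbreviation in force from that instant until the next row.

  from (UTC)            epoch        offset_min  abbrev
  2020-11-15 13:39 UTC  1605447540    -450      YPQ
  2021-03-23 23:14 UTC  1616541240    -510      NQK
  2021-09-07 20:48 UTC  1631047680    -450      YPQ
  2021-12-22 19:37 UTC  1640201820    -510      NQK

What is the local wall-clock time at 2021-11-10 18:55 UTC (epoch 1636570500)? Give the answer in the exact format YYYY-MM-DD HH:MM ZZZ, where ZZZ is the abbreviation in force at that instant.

Query: 2021-11-10 18:55 UTC
Rule 3/4 (YPQ, -07:30): 2021-09-07 20:48 UTC ≤ query < 2021-12-22 19:37 UTC
18·60 + 55 - 450 = 685 min
685 = 0·1440 + 685; 685 = 11·60 + 25 → 11:25, same day
→ 2021-11-10 11:25 YPQ

2021-11-10 11:25 YPQ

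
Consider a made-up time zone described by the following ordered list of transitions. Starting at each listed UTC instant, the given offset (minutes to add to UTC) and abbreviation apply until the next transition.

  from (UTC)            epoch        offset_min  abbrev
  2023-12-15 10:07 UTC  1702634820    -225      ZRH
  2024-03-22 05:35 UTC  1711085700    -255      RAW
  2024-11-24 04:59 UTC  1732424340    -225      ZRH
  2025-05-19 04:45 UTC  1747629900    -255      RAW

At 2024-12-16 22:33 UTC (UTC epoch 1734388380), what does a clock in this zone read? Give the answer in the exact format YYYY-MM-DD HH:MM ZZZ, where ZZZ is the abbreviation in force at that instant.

Query: 2024-12-16 22:33 UTC
Rule 3/4 (ZRH, -03:45): 2024-11-24 04:59 UTC ≤ query < 2025-05-19 04:45 UTC
22·60 + 33 - 225 = 1128 min
1128 = 0·1440 + 1128; 1128 = 18·60 + 48 → 18:48, same day
→ 2024-12-16 18:48 ZRH

2024-12-16 18:48 ZRH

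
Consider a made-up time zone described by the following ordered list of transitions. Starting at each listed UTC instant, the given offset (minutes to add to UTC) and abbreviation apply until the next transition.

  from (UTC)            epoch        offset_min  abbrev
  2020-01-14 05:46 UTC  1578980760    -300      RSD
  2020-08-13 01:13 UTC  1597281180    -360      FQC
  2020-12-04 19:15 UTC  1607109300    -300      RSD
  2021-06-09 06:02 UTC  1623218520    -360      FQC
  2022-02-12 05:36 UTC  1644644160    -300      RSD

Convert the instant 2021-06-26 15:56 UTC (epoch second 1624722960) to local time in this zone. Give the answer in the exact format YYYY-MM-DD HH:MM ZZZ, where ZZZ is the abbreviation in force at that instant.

Query: 2021-06-26 15:56 UTC
Rule 4/5 (FQC, -06:00): 2021-06-09 06:02 UTC ≤ query < 2022-02-12 05:36 UTC
15·60 + 56 - 360 = 596 min
596 = 0·1440 + 596; 596 = 9·60 + 56 → 09:56, same day
→ 2021-06-26 09:56 FQC

2021-06-26 09:56 FQC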